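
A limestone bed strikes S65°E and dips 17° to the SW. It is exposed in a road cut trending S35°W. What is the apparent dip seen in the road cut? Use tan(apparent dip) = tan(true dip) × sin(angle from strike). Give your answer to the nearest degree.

The strike is S65°E and the section trends S35°W; the acute angle between them is β = 80°.
tan(apparent dip) = tan 17° · sin 80° = 0.3011
apparent dip = arctan 0.3011 = 16.76°

17°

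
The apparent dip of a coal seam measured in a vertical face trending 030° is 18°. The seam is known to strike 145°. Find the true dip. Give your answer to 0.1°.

19.7°

The section is 65° from the strike.
tan δ = tan α / sin β = tan 18° / sin 65° = 0.3249 / 0.9063 = 0.3585
δ = arctan(0.3585) = 19.72°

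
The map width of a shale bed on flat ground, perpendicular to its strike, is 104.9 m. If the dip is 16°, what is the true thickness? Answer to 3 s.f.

True thickness t = w · sin(dip) = 104.9 × sin 16°
t = 104.9 × 0.2756 = 28.914 m

28.9 m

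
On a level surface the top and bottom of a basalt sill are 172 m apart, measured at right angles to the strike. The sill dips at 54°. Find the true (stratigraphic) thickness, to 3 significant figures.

139 m

True thickness t = w · sin(dip) = 172 × sin 54°
t = 172 × 0.8090 = 139.151 m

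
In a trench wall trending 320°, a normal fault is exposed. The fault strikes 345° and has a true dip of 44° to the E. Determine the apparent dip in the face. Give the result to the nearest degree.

22°

The section lies 25° from the strike.
tan(apparent dip) = tan 44° · sin 25° = 0.4081
α = arctan(0.4081) = 22.20°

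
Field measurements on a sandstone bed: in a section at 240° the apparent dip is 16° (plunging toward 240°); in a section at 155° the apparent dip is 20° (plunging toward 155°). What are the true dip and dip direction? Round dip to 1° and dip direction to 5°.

true dip 24°, dip direction 190°

Each apparent-dip line lies in the plane. As unit vectors (x east, y north, z up), v₁ plunges 16°→240° and v₂ plunges 20°→155°.
Cross product v₁ × v₂ gives the pole to the plane: n ∝ (-0.070, -0.394, 0.900).
Dip δ = arctan(|n_h|/n_z) = arctan(0.400/0.900) = 24.0°.
Dip direction = azimuth of (n_x, n_y) = atan2(-0.070, -0.394) = 190°.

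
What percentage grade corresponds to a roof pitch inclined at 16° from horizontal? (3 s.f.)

28.7%

grade % = 100 × tan 16° = 100 × 0.2867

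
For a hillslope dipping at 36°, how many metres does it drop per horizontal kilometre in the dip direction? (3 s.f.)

drop per km = 1000 × tan 36° = 1000 × 0.7265

727 m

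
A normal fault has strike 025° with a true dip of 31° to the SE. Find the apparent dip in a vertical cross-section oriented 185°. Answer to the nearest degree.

Angle between strike (025°) and section (185°): β = 20°.
tan α = tan 31° × sin 20° = 0.6009 × 0.3420 = 0.2055
apparent dip = arctan 0.2055 = 11.61°

12°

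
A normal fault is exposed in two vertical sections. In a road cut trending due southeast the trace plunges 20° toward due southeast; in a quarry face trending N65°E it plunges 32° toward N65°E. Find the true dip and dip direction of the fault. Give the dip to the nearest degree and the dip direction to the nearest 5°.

Represent each trace as a vector plunging at its apparent dip toward its trend (east-north-up frame): v₁ = (0.664, -0.664, -0.342), v₂ = (0.769, 0.358, -0.530).
The plane normal is n = v₁ × v₂ ∝ (0.475, 0.089, 0.749).
True dip = arccos(n_z / |n|) = arccos(0.8404) = 32.8°.
The horizontal component of n points toward azimuth atan2(n_x, n_y) = 79°, the dip direction.

true dip 33°, dip direction 080°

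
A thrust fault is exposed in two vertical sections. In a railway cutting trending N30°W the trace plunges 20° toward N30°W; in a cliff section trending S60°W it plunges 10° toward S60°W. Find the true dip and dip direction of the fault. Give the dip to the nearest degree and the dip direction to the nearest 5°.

true dip 22°, dip direction 305°

The two traces are lines in the plane: v₁ = (sin 330°·cos 20°, cos 330°·cos 20°, −sin 20°), v₂ = (sin 240°·cos 10°, cos 240°·cos 10°, −sin 10°).
The plane normal is n = v₁ × v₂ ∝ (-0.310, 0.210, 0.925).
True dip = arccos(n_z / |n|) = arccos(0.9271) = 22.0°.
Dip direction = azimuth of (n_x, n_y) = atan2(-0.310, 0.210) = 304°.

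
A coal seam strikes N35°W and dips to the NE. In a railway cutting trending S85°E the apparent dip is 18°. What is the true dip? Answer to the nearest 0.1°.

β = acute angle between strike N35°W and section S85°E = 50°.
tan(true dip) = tan 18° / sin 50° = 0.4242
δ = arctan(0.4242) = 22.98°

23.0°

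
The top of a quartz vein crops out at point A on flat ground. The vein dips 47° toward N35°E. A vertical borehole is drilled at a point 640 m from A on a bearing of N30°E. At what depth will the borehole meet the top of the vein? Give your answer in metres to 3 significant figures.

The hole lies 5° from the dip direction, so the down-dip offset is 640 × cos 5° = 637.56 m.
Depth = down-dip offset × tan(dip) = 637.56 × tan 47° = 637.56 × 1.0724
Depth = 683.70 m

684 m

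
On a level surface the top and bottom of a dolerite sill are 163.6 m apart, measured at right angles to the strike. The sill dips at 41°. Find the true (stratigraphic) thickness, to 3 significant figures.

True thickness t = w · sin(dip) = 163.6 × sin 41°
t = 163.6 × 0.6561 = 107.331 m

107 m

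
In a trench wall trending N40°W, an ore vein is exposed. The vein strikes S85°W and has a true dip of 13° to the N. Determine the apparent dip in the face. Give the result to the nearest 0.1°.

10.7°

The strike is S85°W and the section trends N40°W; the acute angle between them is β = 55°.
tan α = tan 13° × sin 55° = 0.2309 × 0.8192 = 0.1891
α = arctan(0.1891) = 10.71°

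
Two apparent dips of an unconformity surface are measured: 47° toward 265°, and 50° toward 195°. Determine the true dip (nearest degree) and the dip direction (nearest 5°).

The two traces are lines in the plane: v₁ = (sin 265°·cos 47°, cos 265°·cos 47°, −sin 47°), v₂ = (sin 195°·cos 50°, cos 195°·cos 50°, −sin 50°).
Cross product v₁ × v₂ gives the pole to the plane: n ∝ (-0.409, -0.399, 0.412).
Dip δ = arctan(|n_h|/n_z) = arctan(0.571/0.412) = 54.2°.
Dip direction = atan2(-0.409, -0.399) = 226° (azimuth of n's horizontal projection).

true dip 54°, dip direction 225°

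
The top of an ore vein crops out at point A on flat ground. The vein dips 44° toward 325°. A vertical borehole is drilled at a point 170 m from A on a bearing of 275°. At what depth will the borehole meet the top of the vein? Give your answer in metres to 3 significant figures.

The hole lies 50° from the dip direction, so the down-dip offset is 170 × cos 50° = 109.27 m.
Depth = down-dip offset × tan(dip) = 109.27 × tan 44° = 109.27 × 0.9657
Depth = 105.52 m

106 m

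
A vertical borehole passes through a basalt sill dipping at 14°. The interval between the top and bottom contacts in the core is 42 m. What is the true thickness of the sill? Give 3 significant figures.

True thickness t = h · cos(dip) = 42 × cos 14°
t = 42 × 0.9703 = 40.752 m

40.8 m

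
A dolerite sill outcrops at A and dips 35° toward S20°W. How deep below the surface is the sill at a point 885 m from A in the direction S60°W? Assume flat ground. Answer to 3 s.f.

475 m

The hole lies 40° from the dip direction, so the down-dip offset is 885 × cos 40° = 677.95 m.
Depth = down-dip offset × tan(dip) = 677.95 × tan 35° = 677.95 × 0.7002
Depth = 474.71 m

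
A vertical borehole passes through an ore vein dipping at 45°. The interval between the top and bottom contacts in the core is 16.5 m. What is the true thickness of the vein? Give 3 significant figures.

11.7 m

True thickness t = h · cos(dip) = 16.5 × cos 45°
t = 16.5 × 0.7071 = 11.667 m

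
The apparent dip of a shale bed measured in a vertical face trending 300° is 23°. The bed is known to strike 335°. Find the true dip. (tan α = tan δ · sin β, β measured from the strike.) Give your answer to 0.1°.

36.5°

The section is 35° from the strike.
tan(true dip) = tan 23° / sin 35° = 0.7400
true dip = arctan 0.7400 = 36.50°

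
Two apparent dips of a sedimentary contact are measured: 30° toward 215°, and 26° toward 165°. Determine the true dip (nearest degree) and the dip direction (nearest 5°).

Each apparent-dip line lies in the plane. As unit vectors (x east, y north, z up), v₁ plunges 30°→215° and v₂ plunges 26°→165°.
Cross product v₁ × v₂ gives the pole to the plane: n ∝ (-0.123, -0.334, 0.596).
True dip = arccos(n_z / |n|) = arccos(0.8586) = 30.8°.
Dip direction = azimuth of (n_x, n_y) = atan2(-0.123, -0.334) = 200°.

true dip 31°, dip direction 200°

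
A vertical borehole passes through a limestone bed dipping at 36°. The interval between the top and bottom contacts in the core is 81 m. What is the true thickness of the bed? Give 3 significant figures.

True thickness t = h · cos(dip) = 81 × cos 36°
t = 81 × 0.8090 = 65.530 m

65.5 m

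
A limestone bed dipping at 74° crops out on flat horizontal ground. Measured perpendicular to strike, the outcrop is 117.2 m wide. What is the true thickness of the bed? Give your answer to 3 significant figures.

113 m

True thickness t = w · sin(dip) = 117.2 × sin 74°
t = 117.2 × 0.9613 = 112.660 m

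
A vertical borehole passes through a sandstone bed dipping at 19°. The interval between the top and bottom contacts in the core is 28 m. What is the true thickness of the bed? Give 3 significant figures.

True thickness t = h · cos(dip) = 28 × cos 19°
t = 28 × 0.9455 = 26.475 m

26.5 m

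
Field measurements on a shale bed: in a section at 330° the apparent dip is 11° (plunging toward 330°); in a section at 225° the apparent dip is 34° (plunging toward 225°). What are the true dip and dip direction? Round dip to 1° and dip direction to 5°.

true dip 38°, dip direction 255°

The two traces are lines in the plane: v₁ = (sin 330°·cos 11°, cos 330°·cos 11°, −sin 11°), v₂ = (sin 225°·cos 34°, cos 225°·cos 34°, −sin 34°).
The plane normal is n = v₁ × v₂ ∝ (-0.587, -0.163, 0.786).
tan δ = √(n_x²+n_y²)/n_z = 0.609/0.786, so δ = 37.8°.
The horizontal component of n points toward azimuth atan2(n_x, n_y) = 255°, the dip direction.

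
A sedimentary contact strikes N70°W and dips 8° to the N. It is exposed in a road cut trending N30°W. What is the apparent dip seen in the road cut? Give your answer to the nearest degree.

5°

The strike is N70°W and the section trends N30°W; the acute angle between them is β = 40°.
tan(apparent dip) = tan 8° · sin 40° = 0.0903
apparent dip = arctan 0.0903 = 5.16°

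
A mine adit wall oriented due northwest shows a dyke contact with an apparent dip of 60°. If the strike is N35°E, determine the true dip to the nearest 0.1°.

60.4°

β = acute angle between strike N35°E and section due northwest = 80°.
tan δ = tan α / sin β = tan 60° / sin 80° = 1.7321 / 0.9848 = 1.7588
true dip = arctan 1.7588 = 60.38°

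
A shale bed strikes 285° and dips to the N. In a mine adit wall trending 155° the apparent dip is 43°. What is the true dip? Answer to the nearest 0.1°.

50.6°

The section is 50° from the strike.
tan(true dip) = tan 43° / sin 50° = 1.2173
δ = arctan(1.2173) = 50.60°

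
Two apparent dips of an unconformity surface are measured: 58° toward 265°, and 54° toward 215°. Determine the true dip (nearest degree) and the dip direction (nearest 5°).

true dip 59°, dip direction 250°

Represent each trace as a vector plunging at its apparent dip toward its trend (east-north-up frame): v₁ = (-0.528, -0.046, -0.848), v₂ = (-0.337, -0.481, -0.809).
The plane normal is n = v₁ × v₂ ∝ (-0.371, -0.141, 0.239).
Dip δ = arctan(|n_h|/n_z) = arctan(0.397/0.239) = 59.0°.
Dip direction = atan2(-0.371, -0.141) = 249° (azimuth of n's horizontal projection).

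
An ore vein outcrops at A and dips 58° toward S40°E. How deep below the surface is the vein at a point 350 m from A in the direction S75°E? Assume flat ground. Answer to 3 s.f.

459 m

The hole lies 35° from the dip direction, so the down-dip offset is 350 × cos 35° = 286.70 m.
Depth = down-dip offset × tan(dip) = 286.70 × tan 58° = 286.70 × 1.6003
Depth = 458.82 m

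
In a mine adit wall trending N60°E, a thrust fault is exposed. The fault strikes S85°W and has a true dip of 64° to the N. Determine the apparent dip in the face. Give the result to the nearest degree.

41°

The section lies 25° from the strike.
tan α = tan 64° × sin 25° = 2.0503 × 0.4226 = 0.8665
α = arctan(0.8665) = 40.91°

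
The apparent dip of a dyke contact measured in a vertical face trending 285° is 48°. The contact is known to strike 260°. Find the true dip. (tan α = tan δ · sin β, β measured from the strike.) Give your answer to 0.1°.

The section is 25° from the strike.
tan δ = tan α / sin β = tan 48° / sin 25° = 1.1106 / 0.4226 = 2.6279
true dip = arctan 2.6279 = 69.17°

69.2°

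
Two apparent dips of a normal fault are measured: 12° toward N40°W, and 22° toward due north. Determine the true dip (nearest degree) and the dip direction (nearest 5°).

Each apparent-dip line lies in the plane. As unit vectors (x east, y north, z up), v₁ plunges 12°→N40°W and v₂ plunges 22°→due north.
The plane normal is n = v₁ × v₂ ∝ (0.088, 0.236, 0.583).
Dip δ = arctan(|n_h|/n_z) = arctan(0.251/0.583) = 23.3°.
Dip direction = atan2(0.088, 0.236) = 20° (azimuth of n's horizontal projection).

true dip 23°, dip direction 020°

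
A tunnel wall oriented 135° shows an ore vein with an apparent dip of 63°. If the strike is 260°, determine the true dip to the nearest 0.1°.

67.3°

The section is 55° from the strike.
tan(true dip) = tan 63° / sin 55° = 2.3959
δ = arctan(2.3959) = 67.35°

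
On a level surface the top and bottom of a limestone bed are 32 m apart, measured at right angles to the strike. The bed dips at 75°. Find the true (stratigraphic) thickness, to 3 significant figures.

True thickness t = w · sin(dip) = 32 × sin 75°
t = 32 × 0.9659 = 30.910 m

30.9 m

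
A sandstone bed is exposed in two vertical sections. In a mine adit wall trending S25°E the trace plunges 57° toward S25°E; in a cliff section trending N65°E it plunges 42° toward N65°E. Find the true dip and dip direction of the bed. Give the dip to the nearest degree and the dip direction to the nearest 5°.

true dip 61°, dip direction 125°

Represent each trace as a vector plunging at its apparent dip toward its trend (east-north-up frame): v₁ = (0.230, -0.494, -0.839), v₂ = (0.674, 0.314, -0.669).
The plane normal is n = v₁ × v₂ ∝ (0.594, -0.411, 0.405).
tan δ = √(n_x²+n_y²)/n_z = 0.722/0.405, so δ = 60.7°.
The horizontal component of n points toward azimuth atan2(n_x, n_y) = 125°, the dip direction.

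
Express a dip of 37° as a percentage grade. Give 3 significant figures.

75.4%

grade % = 100 × tan 37° = 100 × 0.7536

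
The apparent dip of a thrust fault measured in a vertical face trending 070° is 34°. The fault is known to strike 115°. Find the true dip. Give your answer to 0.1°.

β = acute angle between strike 115° and section 070° = 45°.
tan(true dip) = tan 34° / sin 45° = 0.9539
true dip = arctan 0.9539 = 43.65°

43.6°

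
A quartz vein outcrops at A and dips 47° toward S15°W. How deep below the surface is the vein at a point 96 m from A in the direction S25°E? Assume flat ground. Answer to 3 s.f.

78.9 m

The hole lies 40° from the dip direction, so the down-dip offset is 96 × cos 40° = 73.54 m.
Depth = down-dip offset × tan(dip) = 73.54 × tan 47° = 73.54 × 1.0724
Depth = 78.86 m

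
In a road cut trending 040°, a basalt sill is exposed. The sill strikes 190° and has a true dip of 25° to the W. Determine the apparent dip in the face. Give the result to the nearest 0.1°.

13.1°

The strike is 190° and the section trends 040°; the acute angle between them is β = 30°.
tan α = tan 25° × sin 30° = 0.4663 × 0.5000 = 0.2332
α = arctan(0.2332) = 13.12°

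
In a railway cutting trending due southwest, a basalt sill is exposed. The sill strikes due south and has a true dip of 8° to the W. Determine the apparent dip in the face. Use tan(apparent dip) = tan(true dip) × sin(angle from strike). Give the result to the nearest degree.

6°

The strike is due south and the section trends due southwest; the acute angle between them is β = 45°.
tan α = tan 8° × sin 45° = 0.1405 × 0.7071 = 0.0994
apparent dip = arctan 0.0994 = 5.68°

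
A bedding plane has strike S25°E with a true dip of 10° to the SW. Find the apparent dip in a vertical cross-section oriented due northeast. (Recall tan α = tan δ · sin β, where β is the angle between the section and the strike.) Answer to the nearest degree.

Angle between strike (S25°E) and section (due northeast): β = 70°.
tan α = tan 10° × sin 70° = 0.1763 × 0.9397 = 0.1657
α = arctan(0.1657) = 9.41°

9°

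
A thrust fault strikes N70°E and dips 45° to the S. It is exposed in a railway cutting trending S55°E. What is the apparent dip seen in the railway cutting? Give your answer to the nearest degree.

39°

Angle between strike (N70°E) and section (S55°E): β = 55°.
tan α = tan 45° × sin 55° = 1.0000 × 0.8192 = 0.8192
α = arctan(0.8192) = 39.32°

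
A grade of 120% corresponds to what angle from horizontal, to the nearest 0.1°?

tan θ = 120/100 = 1.2000
θ = arctan(1.2000) = 50.19°

50.2°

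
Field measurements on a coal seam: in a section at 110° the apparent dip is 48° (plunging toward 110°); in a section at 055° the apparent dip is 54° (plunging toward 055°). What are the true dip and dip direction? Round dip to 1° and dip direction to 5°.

true dip 55°, dip direction 070°

The two traces are lines in the plane: v₁ = (sin 110°·cos 48°, cos 110°·cos 48°, −sin 48°), v₂ = (sin 55°·cos 54°, cos 55°·cos 54°, −sin 54°).
Cross product v₁ × v₂ gives the pole to the plane: n ∝ (0.436, 0.151, 0.322).
True dip = arccos(n_z / |n|) = arccos(0.5728) = 55.1°.
Dip direction = azimuth of (n_x, n_y) = atan2(0.436, 0.151) = 71°.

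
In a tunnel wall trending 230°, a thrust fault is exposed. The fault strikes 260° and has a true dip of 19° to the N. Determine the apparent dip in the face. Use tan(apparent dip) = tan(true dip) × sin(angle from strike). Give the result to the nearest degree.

Angle between strike (260°) and section (230°): β = 30°.
tan(apparent dip) = tan 19° · sin 30° = 0.1722
apparent dip = arctan 0.1722 = 9.77°

10°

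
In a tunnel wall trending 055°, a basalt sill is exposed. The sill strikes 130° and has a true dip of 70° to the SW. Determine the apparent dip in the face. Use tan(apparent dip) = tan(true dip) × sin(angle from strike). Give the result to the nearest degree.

69°

The strike is 130° and the section trends 055°; the acute angle between them is β = 75°.
tan α = tan 70° × sin 75° = 2.7475 × 0.9659 = 2.6539
α = arctan(2.6539) = 69.35°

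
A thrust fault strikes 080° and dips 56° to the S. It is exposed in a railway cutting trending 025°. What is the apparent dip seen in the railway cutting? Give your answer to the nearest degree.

51°

The strike is 080° and the section trends 025°; the acute angle between them is β = 55°.
tan(apparent dip) = tan 56° · sin 55° = 1.2144
apparent dip = arctan 1.2144 = 50.53°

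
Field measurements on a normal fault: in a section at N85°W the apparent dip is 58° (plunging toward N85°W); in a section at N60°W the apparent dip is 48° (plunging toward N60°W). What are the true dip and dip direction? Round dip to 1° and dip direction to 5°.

true dip 61°, dip direction 250°

The two traces are lines in the plane: v₁ = (sin 275°·cos 58°, cos 275°·cos 58°, −sin 58°), v₂ = (sin 300°·cos 48°, cos 300°·cos 48°, −sin 48°).
n = v₁ × v₂ = (-0.249, -0.099, 0.150) (taken with n_z > 0).
tan δ = √(n_x²+n_y²)/n_z = 0.268/0.150, so δ = 60.8°.
Dip direction = azimuth of (n_x, n_y) = atan2(-0.249, -0.099) = 248°.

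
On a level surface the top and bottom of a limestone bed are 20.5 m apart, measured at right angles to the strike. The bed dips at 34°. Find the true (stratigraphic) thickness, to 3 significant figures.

11.5 m

True thickness t = w · sin(dip) = 20.5 × sin 34°
t = 20.5 × 0.5592 = 11.463 m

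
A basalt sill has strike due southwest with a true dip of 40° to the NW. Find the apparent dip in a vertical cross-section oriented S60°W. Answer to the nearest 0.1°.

The section lies 15° from the strike.
tan α = tan 40° × sin 15° = 0.8391 × 0.2588 = 0.2172
α = arctan(0.2172) = 12.25°

12.3°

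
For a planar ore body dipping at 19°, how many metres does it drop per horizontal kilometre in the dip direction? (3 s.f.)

drop per km = 1000 × tan 19° = 1000 × 0.3443

344 m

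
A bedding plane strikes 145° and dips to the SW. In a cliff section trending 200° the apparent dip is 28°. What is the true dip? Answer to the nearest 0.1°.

33.0°

The section is 55° from the strike.
tan(true dip) = tan 28° / sin 55° = 0.6491
δ = arctan(0.6491) = 32.99°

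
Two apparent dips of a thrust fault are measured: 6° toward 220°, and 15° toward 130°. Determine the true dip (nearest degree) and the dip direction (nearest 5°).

The two traces are lines in the plane: v₁ = (sin 220°·cos 6°, cos 220°·cos 6°, −sin 6°), v₂ = (sin 130°·cos 15°, cos 130°·cos 15°, −sin 15°).
n = v₁ × v₂ = (0.132, -0.243, 0.961) (taken with n_z > 0).
tan δ = √(n_x²+n_y²)/n_z = 0.276/0.961, so δ = 16.1°.
The horizontal component of n points toward azimuth atan2(n_x, n_y) = 151°, the dip direction.

true dip 16°, dip direction 150°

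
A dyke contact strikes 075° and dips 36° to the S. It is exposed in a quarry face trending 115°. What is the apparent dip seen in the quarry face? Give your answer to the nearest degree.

25°

Angle between strike (075°) and section (115°): β = 40°.
tan(apparent dip) = tan 36° · sin 40° = 0.4670
apparent dip = arctan 0.4670 = 25.03°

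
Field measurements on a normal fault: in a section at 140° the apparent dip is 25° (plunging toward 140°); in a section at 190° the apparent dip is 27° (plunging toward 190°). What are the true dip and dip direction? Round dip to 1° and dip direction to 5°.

true dip 28°, dip direction 170°

Represent each trace as a vector plunging at its apparent dip toward its trend (east-north-up frame): v₁ = (0.583, -0.694, -0.423), v₂ = (-0.155, -0.877, -0.454).
The plane normal is n = v₁ × v₂ ∝ (0.056, -0.330, 0.619).
tan δ = √(n_x²+n_y²)/n_z = 0.335/0.619, so δ = 28.4°.
The horizontal component of n points toward azimuth atan2(n_x, n_y) = 170°, the dip direction.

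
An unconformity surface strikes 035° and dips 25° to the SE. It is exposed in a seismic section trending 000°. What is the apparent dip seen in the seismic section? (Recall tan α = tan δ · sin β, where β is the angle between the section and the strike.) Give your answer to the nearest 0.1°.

15.0°

Angle between strike (035°) and section (000°): β = 35°.
tan α = tan 25° × sin 35° = 0.4663 × 0.5736 = 0.2675
apparent dip = arctan 0.2675 = 14.97°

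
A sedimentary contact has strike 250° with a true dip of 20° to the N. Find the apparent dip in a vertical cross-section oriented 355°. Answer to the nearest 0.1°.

The strike is 250° and the section trends 355°; the acute angle between them is β = 75°.
tan(apparent dip) = tan 20° · sin 75° = 0.3516
apparent dip = arctan 0.3516 = 19.37°

19.4°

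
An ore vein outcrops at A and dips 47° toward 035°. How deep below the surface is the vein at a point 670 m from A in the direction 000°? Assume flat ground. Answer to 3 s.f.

589 m

The hole lies 35° from the dip direction, so the down-dip offset is 670 × cos 35° = 548.83 m.
Depth = down-dip offset × tan(dip) = 548.83 × tan 47° = 548.83 × 1.0724
Depth = 588.55 m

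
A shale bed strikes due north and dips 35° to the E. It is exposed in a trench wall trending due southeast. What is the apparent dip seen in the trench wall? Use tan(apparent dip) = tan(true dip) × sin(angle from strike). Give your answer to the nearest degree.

The section lies 45° from the strike.
tan α = tan 35° × sin 45° = 0.7002 × 0.7071 = 0.4951
α = arctan(0.4951) = 26.34°

26°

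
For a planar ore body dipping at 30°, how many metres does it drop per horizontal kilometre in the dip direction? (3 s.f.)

drop per km = 1000 × tan 30° = 1000 × 0.5774

577 m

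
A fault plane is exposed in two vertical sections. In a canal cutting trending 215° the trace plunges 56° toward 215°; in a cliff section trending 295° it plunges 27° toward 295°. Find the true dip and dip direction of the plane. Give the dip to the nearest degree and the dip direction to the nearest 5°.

true dip 56°, dip direction 225°

Represent each trace as a vector plunging at its apparent dip toward its trend (east-north-up frame): v₁ = (-0.321, -0.458, -0.829), v₂ = (-0.808, 0.377, -0.454).
n = v₁ × v₂ = (-0.520, -0.524, 0.491) (taken with n_z > 0).
True dip = arccos(n_z / |n|) = arccos(0.5536) = 56.4°.
Dip direction = atan2(-0.520, -0.524) = 225° (azimuth of n's horizontal projection).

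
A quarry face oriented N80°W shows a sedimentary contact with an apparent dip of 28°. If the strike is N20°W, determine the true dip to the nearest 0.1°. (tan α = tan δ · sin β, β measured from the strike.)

31.5°

The section is 60° from the strike.
tan δ = tan α / sin β = tan 28° / sin 60° = 0.5317 / 0.8660 = 0.6140
true dip = arctan 0.6140 = 31.55°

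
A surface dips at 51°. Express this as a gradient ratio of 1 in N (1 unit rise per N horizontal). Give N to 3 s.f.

1 : N means tan θ = 1/N, so N = 1/tan 51° = 1/1.2349

1 in 0.810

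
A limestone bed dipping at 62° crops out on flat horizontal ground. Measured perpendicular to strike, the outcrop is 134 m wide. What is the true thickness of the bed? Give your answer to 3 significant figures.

118 m

True thickness t = w · sin(dip) = 134 × sin 62°
t = 134 × 0.8829 = 118.315 m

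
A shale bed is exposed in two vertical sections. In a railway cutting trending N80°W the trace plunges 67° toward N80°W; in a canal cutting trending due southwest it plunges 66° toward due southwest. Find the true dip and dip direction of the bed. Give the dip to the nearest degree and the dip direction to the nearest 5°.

true dip 69°, dip direction 255°

The two traces are lines in the plane: v₁ = (sin 280°·cos 67°, cos 280°·cos 67°, −sin 67°), v₂ = (sin 225°·cos 66°, cos 225°·cos 66°, −sin 66°).
The plane normal is n = v₁ × v₂ ∝ (-0.327, -0.087, 0.130).
Dip δ = arctan(|n_h|/n_z) = arctan(0.338/0.130) = 68.9°.
Dip direction = atan2(-0.327, -0.087) = 255° (azimuth of n's horizontal projection).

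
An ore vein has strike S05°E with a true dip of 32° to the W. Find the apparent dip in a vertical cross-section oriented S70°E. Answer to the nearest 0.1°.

29.5°

The strike is S05°E and the section trends S70°E; the acute angle between them is β = 65°.
tan(apparent dip) = tan 32° · sin 65° = 0.5663
α = arctan(0.5663) = 29.52°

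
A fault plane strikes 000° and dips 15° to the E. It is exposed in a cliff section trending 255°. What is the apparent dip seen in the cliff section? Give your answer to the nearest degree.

15°

Angle between strike (000°) and section (255°): β = 75°.
tan α = tan 15° × sin 75° = 0.2679 × 0.9659 = 0.2588
apparent dip = arctan 0.2588 = 14.51°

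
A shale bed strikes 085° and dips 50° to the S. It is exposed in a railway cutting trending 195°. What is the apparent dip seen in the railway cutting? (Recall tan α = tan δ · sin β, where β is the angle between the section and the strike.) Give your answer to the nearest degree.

48°

The strike is 085° and the section trends 195°; the acute angle between them is β = 70°.
tan α = tan 50° × sin 70° = 1.1918 × 0.9397 = 1.1199
apparent dip = arctan 1.1199 = 48.24°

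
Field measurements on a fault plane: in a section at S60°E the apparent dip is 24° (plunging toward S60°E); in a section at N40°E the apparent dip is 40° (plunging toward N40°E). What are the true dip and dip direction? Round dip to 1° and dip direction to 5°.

Represent each trace as a vector plunging at its apparent dip toward its trend (east-north-up frame): v₁ = (0.791, -0.457, -0.407), v₂ = (0.492, 0.587, -0.643).
Cross product v₁ × v₂ gives the pole to the plane: n ∝ (0.532, 0.308, 0.689).
tan δ = √(n_x²+n_y²)/n_z = 0.615/0.689, so δ = 41.7°.
Dip direction = azimuth of (n_x, n_y) = atan2(0.532, 0.308) = 60°.

true dip 42°, dip direction 060°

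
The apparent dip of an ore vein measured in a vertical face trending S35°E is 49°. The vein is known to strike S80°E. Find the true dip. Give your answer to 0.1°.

The section is 45° from the strike.
tan δ = tan α / sin β = tan 49° / sin 45° = 1.1504 / 0.7071 = 1.6269
true dip = arctan 1.6269 = 58.42°

58.4°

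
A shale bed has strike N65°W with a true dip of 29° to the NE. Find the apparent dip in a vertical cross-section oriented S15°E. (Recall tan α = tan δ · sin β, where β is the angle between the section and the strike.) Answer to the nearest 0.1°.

23.0°

The section lies 50° from the strike.
tan α = tan 29° × sin 50° = 0.5543 × 0.7660 = 0.4246
apparent dip = arctan 0.4246 = 23.01°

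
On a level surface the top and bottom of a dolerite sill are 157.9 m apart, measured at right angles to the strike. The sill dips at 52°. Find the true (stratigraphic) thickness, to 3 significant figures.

124 m

True thickness t = w · sin(dip) = 157.9 × sin 52°
t = 157.9 × 0.7880 = 124.427 m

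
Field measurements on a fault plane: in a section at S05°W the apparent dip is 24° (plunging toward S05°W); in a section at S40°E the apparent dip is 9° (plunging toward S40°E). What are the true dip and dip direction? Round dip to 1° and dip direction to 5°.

Represent each trace as a vector plunging at its apparent dip toward its trend (east-north-up frame): v₁ = (-0.080, -0.910, -0.407), v₂ = (0.635, -0.757, -0.156).
The plane normal is n = v₁ × v₂ ∝ (-0.165, -0.271, 0.638).
Dip δ = arctan(|n_h|/n_z) = arctan(0.317/0.638) = 26.4°.
Dip direction = atan2(-0.165, -0.271) = 211° (azimuth of n's horizontal projection).

true dip 26°, dip direction 210°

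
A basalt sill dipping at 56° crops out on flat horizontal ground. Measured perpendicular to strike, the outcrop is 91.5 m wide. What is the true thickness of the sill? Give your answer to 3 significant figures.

75.9 m

True thickness t = w · sin(dip) = 91.5 × sin 56°
t = 91.5 × 0.8290 = 75.857 m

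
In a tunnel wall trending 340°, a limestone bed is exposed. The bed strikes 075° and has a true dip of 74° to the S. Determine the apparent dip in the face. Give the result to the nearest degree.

74°

The strike is 075° and the section trends 340°; the acute angle between them is β = 85°.
tan α = tan 74° × sin 85° = 3.4874 × 0.9962 = 3.4741
apparent dip = arctan 3.4741 = 73.94°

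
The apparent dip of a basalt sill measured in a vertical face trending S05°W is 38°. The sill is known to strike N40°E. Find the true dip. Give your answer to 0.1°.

53.7°

β = acute angle between strike N40°E and section S05°W = 35°.
tan δ = tan α / sin β = tan 38° / sin 35° = 0.7813 / 0.5736 = 1.3621
δ = arctan(1.3621) = 53.72°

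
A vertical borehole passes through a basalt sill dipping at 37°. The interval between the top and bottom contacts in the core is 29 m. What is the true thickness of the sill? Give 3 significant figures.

True thickness t = h · cos(dip) = 29 × cos 37°
t = 29 × 0.7986 = 23.160 m

23.2 m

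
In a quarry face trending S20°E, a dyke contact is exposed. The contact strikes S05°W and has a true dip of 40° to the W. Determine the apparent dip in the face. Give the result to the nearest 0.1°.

19.5°

The strike is S05°W and the section trends S20°E; the acute angle between them is β = 25°.
tan α = tan 40° × sin 25° = 0.8391 × 0.4226 = 0.3546
apparent dip = arctan 0.3546 = 19.53°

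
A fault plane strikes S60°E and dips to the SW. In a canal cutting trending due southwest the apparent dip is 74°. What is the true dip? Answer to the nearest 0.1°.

The section is 75° from the strike.
tan(true dip) = tan 74° / sin 75° = 3.6104
δ = arctan(3.6104) = 74.52°

74.5°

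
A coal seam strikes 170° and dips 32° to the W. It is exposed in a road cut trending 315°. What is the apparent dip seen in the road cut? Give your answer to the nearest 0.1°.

19.7°

Angle between strike (170°) and section (315°): β = 35°.
tan α = tan 32° × sin 35° = 0.6249 × 0.5736 = 0.3584
α = arctan(0.3584) = 19.72°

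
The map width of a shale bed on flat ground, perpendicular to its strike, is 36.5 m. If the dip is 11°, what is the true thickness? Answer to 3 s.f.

6.96 m

True thickness t = w · sin(dip) = 36.5 × sin 11°
t = 36.5 × 0.1908 = 6.965 m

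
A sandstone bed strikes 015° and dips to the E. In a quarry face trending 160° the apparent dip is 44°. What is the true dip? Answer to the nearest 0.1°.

The section is 35° from the strike.
tan(true dip) = tan 44° / sin 35° = 1.6836
true dip = arctan 1.6836 = 59.29°

59.3°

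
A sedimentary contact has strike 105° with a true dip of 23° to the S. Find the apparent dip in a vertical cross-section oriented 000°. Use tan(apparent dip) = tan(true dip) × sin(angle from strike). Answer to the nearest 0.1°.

22.3°

The section lies 75° from the strike.
tan(apparent dip) = tan 23° · sin 75° = 0.4100
α = arctan(0.4100) = 22.29°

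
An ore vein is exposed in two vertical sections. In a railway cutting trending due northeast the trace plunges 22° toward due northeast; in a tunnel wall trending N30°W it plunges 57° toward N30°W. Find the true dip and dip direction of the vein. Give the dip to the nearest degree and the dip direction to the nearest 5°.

true dip 57°, dip direction 330°

The two traces are lines in the plane: v₁ = (sin 45°·cos 22°, cos 45°·cos 22°, −sin 22°), v₂ = (sin 330°·cos 57°, cos 330°·cos 57°, −sin 57°).
The plane normal is n = v₁ × v₂ ∝ (-0.373, 0.652, 0.488).
Dip δ = arctan(|n_h|/n_z) = arctan(0.751/0.488) = 57.0°.
Dip direction = atan2(-0.373, 0.652) = 330° (azimuth of n's horizontal projection).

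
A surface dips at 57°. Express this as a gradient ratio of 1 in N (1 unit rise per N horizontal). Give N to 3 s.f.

1 in 0.649

1 : N means tan θ = 1/N, so N = 1/tan 57° = 1/1.5399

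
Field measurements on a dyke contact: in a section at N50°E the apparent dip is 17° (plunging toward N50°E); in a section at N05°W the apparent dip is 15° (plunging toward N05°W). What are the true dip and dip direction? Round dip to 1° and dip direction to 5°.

Each apparent-dip line lies in the plane. As unit vectors (x east, y north, z up), v₁ plunges 17°→N50°E and v₂ plunges 15°→N05°W.
Cross product v₁ × v₂ gives the pole to the plane: n ∝ (0.122, 0.214, 0.757).
True dip = arccos(n_z / |n|) = arccos(0.9508) = 18.1°.
The horizontal component of n points toward azimuth atan2(n_x, n_y) = 30°, the dip direction.

true dip 18°, dip direction 030°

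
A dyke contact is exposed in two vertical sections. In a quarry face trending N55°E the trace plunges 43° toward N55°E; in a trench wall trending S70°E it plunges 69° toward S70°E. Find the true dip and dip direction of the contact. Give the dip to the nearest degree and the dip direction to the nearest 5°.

The two traces are lines in the plane: v₁ = (sin 55°·cos 43°, cos 55°·cos 43°, −sin 43°), v₂ = (sin 110°·cos 69°, cos 110°·cos 69°, −sin 69°).
n = v₁ × v₂ = (0.475, -0.330, 0.215) (taken with n_z > 0).
Dip δ = arctan(|n_h|/n_z) = arctan(0.578/0.215) = 69.6°.
Dip direction = atan2(0.475, -0.330) = 125° (azimuth of n's horizontal projection).

true dip 70°, dip direction 125°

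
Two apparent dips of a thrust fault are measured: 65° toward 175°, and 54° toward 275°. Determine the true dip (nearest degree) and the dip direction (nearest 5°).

Represent each trace as a vector plunging at its apparent dip toward its trend (east-north-up frame): v₁ = (0.037, -0.421, -0.906), v₂ = (-0.586, 0.051, -0.809).
Cross product v₁ × v₂ gives the pole to the plane: n ∝ (-0.387, -0.560, 0.245).
Dip δ = arctan(|n_h|/n_z) = arctan(0.681/0.245) = 70.2°.
Dip direction = atan2(-0.387, -0.560) = 215° (azimuth of n's horizontal projection).

true dip 70°, dip direction 215°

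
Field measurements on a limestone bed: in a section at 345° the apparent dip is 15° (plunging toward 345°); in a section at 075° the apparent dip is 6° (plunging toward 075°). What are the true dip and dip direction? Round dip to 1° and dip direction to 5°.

true dip 16°, dip direction 005°

The two traces are lines in the plane: v₁ = (sin 345°·cos 15°, cos 345°·cos 15°, −sin 15°), v₂ = (sin 75°·cos 6°, cos 75°·cos 6°, −sin 6°).
Cross product v₁ × v₂ gives the pole to the plane: n ∝ (0.031, 0.275, 0.961).
tan δ = √(n_x²+n_y²)/n_z = 0.276/0.961, so δ = 16.1°.
Dip direction = atan2(0.031, 0.275) = 6° (azimuth of n's horizontal projection).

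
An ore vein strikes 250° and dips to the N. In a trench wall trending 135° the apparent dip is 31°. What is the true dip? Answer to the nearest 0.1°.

β = acute angle between strike 250° and section 135° = 65°.
tan(true dip) = tan 31° / sin 65° = 0.6630
δ = arctan(0.6630) = 33.54°

33.5°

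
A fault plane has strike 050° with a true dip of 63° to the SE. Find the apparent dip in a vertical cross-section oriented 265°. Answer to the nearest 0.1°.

The strike is 050° and the section trends 265°; the acute angle between them is β = 35°.
tan α = tan 63° × sin 35° = 1.9626 × 0.5736 = 1.1257
α = arctan(1.1257) = 48.38°

48.4°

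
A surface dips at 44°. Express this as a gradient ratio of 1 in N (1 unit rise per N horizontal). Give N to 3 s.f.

1 : N means tan θ = 1/N, so N = 1/tan 44° = 1/0.9657

1 in 1.04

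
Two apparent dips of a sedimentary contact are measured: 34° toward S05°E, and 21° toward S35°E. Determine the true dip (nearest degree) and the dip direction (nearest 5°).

Represent each trace as a vector plunging at its apparent dip toward its trend (east-north-up frame): v₁ = (0.072, -0.826, -0.559), v₂ = (0.535, -0.765, -0.358).
The plane normal is n = v₁ × v₂ ∝ (-0.132, -0.274, 0.387).
True dip = arccos(n_z / |n|) = arccos(0.7868) = 38.1°.
Dip direction = azimuth of (n_x, n_y) = atan2(-0.132, -0.274) = 206°.

true dip 38°, dip direction 205°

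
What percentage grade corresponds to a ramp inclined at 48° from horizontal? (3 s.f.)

grade % = 100 × tan 48° = 100 × 1.1106

111%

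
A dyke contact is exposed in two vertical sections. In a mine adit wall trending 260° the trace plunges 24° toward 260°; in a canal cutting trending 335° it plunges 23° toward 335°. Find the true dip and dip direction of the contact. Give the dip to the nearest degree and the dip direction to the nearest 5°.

true dip 29°, dip direction 295°

Represent each trace as a vector plunging at its apparent dip toward its trend (east-north-up frame): v₁ = (-0.900, -0.159, -0.407), v₂ = (-0.389, 0.834, -0.391).
Cross product v₁ × v₂ gives the pole to the plane: n ∝ (-0.401, 0.193, 0.812).
True dip = arccos(n_z / |n|) = arccos(0.8768) = 28.7°.
Dip direction = azimuth of (n_x, n_y) = atan2(-0.401, 0.193) = 296°.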